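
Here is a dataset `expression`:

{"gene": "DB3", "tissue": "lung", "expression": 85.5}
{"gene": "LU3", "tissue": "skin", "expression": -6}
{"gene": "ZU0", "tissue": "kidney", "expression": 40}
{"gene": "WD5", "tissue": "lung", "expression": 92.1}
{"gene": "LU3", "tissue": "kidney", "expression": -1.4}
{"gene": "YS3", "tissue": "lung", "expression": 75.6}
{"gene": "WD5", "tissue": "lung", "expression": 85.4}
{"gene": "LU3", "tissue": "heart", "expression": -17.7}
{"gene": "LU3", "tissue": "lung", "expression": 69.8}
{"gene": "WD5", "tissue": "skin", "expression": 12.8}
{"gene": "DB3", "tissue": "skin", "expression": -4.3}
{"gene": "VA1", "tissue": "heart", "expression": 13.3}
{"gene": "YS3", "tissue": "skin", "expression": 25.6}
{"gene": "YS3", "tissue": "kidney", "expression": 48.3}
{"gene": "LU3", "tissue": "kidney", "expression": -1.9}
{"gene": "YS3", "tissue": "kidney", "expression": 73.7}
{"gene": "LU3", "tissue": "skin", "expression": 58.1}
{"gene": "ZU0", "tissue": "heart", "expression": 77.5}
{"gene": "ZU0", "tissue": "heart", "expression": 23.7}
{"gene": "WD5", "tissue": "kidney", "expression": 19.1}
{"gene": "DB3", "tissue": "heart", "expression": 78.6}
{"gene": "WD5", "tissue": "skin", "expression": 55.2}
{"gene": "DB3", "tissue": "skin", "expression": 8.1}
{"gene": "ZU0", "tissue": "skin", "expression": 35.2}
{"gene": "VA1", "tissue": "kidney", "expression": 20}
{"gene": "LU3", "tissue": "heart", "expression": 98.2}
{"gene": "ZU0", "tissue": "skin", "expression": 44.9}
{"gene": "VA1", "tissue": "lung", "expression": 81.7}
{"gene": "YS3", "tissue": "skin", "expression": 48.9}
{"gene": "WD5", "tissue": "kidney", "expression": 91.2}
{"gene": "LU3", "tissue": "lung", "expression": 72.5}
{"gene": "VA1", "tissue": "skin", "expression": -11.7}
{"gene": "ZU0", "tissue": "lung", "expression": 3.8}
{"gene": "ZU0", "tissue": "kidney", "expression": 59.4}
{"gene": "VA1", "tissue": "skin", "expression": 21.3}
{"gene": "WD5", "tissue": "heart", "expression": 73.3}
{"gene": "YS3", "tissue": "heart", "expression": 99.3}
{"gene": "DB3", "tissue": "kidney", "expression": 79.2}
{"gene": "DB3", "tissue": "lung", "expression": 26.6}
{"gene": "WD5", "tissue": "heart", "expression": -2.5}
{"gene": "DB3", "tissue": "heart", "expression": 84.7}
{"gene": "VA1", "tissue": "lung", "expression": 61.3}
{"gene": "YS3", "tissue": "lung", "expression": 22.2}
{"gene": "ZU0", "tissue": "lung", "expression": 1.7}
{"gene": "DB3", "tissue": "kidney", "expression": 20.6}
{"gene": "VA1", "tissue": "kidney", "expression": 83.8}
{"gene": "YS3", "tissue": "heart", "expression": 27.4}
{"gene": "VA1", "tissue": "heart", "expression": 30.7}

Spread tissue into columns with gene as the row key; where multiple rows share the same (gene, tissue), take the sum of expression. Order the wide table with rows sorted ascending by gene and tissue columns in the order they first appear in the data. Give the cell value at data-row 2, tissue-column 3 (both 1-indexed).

-3.3

With rows sorted ascending by gene, row 2 is gene=LU3. tissue columns in first-appearance order: lung, skin, kidney, heart; column 3 is kidney.
Long rows with gene=LU3, tissue=kidney: -1.4 + -1.9 = -3.3.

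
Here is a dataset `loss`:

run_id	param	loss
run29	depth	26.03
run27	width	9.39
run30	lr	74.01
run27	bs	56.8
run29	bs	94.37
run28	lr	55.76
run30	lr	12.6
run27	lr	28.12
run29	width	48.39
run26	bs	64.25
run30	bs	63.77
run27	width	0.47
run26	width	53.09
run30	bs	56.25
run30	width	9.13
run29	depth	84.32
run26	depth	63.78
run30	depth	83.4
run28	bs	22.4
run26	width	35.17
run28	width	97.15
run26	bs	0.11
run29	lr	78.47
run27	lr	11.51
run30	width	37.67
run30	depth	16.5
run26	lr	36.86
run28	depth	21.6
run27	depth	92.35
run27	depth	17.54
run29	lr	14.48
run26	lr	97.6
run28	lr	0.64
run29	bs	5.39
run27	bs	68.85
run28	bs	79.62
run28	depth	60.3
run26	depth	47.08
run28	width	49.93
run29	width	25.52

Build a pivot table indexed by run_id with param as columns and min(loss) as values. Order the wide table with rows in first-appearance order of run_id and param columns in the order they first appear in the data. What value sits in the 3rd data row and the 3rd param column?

With rows in first-appearance order of run_id, row 3 is run_id=run30. param columns in first-appearance order: depth, width, lr, bs; column 3 is lr.
Long rows with run_id=run30, param=lr: min(74.01, 12.6) = 12.6.

12.6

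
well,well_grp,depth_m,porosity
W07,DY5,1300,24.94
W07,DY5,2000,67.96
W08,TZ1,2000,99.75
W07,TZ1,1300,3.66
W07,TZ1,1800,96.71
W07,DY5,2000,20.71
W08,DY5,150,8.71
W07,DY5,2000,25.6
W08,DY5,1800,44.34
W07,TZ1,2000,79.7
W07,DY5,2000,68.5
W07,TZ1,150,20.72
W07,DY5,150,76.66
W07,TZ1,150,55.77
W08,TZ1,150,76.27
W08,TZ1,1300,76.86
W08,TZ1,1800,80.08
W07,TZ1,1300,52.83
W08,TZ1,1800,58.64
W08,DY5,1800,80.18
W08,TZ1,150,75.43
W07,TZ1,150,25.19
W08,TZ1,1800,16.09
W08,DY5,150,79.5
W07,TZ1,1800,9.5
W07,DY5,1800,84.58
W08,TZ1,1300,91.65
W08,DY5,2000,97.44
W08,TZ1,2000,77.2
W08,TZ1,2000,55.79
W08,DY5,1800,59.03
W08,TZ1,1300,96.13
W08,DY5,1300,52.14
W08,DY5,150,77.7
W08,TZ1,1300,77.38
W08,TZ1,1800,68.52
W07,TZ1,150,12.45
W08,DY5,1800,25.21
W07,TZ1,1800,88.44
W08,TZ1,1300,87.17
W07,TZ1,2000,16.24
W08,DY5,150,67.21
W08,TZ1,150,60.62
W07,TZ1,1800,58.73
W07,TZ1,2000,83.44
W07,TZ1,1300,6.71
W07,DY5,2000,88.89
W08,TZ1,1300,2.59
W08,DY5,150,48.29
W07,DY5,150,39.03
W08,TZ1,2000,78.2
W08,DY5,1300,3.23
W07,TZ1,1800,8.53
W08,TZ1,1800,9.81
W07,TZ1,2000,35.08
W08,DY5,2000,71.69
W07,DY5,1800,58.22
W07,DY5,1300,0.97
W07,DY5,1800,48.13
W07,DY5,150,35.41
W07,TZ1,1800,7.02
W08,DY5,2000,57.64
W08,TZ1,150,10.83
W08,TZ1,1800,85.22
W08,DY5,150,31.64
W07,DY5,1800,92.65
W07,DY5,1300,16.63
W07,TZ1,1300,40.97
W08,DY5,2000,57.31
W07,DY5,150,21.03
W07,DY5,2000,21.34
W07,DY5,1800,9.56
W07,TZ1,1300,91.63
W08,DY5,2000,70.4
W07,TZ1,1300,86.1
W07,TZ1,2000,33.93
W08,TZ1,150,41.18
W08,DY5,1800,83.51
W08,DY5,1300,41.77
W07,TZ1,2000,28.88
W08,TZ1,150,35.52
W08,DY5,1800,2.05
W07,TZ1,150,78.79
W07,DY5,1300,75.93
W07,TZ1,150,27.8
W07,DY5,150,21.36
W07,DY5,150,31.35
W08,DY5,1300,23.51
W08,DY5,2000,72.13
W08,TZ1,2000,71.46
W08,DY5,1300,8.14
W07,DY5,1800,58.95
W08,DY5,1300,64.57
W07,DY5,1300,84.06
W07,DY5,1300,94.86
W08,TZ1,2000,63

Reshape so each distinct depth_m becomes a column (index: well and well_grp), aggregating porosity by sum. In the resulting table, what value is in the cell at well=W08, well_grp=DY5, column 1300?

Rows with well=W08, well_grp=DY5 and depth_m=1300: porosity values are 52.14, 3.23, 41.77, 23.51, 8.14, 64.57.
52.14 + 3.23 + 41.77 + 23.51 + 8.14 + 64.57 = 193.36.

193.36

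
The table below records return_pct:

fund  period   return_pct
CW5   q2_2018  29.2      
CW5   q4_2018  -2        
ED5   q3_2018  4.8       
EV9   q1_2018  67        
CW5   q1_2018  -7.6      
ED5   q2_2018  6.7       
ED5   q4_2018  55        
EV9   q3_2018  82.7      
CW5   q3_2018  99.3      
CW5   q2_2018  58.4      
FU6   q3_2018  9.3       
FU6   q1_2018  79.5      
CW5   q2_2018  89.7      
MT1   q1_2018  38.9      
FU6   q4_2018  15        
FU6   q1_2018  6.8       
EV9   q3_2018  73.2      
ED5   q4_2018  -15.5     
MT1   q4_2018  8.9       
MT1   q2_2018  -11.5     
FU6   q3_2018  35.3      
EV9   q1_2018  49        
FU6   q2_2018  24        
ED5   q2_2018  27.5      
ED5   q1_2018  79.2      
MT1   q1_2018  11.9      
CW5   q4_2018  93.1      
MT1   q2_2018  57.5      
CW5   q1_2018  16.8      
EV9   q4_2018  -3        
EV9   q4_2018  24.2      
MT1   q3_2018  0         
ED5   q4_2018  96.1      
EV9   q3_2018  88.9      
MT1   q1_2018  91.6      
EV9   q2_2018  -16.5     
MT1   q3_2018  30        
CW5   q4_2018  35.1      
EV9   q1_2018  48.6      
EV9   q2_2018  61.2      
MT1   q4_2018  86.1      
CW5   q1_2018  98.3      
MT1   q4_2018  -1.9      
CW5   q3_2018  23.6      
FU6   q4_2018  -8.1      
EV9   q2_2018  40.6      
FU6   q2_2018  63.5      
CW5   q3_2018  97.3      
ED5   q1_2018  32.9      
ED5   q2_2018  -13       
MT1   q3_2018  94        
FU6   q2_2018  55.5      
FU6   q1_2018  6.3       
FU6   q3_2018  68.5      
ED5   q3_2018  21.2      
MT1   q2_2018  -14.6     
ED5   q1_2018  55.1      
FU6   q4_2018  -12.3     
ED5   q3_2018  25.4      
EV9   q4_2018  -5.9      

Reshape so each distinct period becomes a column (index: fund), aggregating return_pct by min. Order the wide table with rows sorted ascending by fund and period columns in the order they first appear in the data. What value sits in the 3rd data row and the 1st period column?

With rows sorted ascending by fund, row 3 is fund=EV9. period columns in first-appearance order: q2_2018, q4_2018, q3_2018, q1_2018; column 1 is q2_2018.
Long rows with fund=EV9, period=q2_2018: min(-16.5, 61.2, 40.6) = -16.5.

-16.5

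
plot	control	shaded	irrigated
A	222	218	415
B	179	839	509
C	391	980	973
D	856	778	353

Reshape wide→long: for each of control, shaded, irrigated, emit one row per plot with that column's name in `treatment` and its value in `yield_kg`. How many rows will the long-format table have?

4 plot values × 3 melted columns = 12 rows.

12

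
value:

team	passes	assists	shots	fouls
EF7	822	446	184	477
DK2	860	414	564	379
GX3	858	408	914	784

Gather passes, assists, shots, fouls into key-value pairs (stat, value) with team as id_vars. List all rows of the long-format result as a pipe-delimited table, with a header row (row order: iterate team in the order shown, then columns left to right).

Each (team, column) pair becomes one row: 3 × 4 = 12 rows.
For example, (EF7, passes) → value=822.

| team | stat | value |
| EF7 | passes | 822 |
| EF7 | assists | 446 |
| EF7 | shots | 184 |
| EF7 | fouls | 477 |
| DK2 | passes | 860 |
| DK2 | assists | 414 |
| DK2 | shots | 564 |
| DK2 | fouls | 379 |
| GX3 | passes | 858 |
| GX3 | assists | 408 |
| GX3 | shots | 914 |
| GX3 | fouls | 784 |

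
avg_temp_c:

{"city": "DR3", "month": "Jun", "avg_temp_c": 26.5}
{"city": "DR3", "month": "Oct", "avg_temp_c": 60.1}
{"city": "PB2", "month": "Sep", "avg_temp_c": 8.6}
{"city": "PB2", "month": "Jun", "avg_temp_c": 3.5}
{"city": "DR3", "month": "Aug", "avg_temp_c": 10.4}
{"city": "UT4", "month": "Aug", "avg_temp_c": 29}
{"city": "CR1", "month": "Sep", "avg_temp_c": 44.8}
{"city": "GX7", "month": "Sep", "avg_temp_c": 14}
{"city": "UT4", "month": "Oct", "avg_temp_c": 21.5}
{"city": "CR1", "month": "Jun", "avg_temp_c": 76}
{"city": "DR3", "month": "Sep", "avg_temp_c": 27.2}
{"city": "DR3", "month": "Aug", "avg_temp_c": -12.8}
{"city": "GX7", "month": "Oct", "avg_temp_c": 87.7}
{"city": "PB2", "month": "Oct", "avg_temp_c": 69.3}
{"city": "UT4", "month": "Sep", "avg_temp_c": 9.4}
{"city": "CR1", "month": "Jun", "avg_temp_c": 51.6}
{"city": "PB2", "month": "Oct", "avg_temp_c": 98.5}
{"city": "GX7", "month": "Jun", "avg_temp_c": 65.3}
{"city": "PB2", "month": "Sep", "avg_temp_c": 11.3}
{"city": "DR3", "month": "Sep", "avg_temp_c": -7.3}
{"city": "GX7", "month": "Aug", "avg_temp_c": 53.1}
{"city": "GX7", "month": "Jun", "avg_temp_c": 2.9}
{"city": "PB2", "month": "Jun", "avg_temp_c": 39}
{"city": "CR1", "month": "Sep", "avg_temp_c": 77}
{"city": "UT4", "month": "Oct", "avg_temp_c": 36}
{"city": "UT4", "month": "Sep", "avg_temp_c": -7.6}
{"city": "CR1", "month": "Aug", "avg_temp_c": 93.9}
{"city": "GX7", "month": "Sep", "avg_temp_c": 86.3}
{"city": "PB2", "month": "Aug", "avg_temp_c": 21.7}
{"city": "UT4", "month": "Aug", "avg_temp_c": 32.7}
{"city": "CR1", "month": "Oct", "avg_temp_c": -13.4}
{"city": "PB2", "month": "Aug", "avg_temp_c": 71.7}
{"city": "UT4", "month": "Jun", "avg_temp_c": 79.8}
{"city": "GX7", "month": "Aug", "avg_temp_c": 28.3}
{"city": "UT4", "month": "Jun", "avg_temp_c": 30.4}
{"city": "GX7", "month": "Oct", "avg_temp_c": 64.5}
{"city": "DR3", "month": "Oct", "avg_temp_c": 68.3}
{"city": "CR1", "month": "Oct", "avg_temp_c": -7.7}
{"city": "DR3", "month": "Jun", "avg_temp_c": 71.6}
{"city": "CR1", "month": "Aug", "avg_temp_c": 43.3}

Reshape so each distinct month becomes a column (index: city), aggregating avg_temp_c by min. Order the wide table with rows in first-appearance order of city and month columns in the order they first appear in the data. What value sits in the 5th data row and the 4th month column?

28.3

With rows in first-appearance order of city, row 5 is city=GX7. month columns in first-appearance order: Jun, Oct, Sep, Aug; column 4 is Aug.
Long rows with city=GX7, month=Aug: min(53.1, 28.3) = 28.3.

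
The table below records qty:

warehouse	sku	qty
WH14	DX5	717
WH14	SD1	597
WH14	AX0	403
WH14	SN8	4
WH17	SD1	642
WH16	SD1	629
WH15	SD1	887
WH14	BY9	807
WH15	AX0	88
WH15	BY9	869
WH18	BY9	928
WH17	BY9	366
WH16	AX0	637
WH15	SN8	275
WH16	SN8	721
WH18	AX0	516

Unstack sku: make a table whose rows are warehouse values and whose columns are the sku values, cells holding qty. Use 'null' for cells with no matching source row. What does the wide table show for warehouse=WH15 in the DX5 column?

null

No long-format row has warehouse=WH15 and sku=DX5, so the cell is null.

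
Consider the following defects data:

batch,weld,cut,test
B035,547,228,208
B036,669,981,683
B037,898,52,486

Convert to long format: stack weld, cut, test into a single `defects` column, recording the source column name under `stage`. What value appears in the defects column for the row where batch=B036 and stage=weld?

Unpivoting turns each (batch, wide-column) pair into one long row.
The wide cell at row B036, column weld holds 669, so the long row (B036, weld) has defects=669.

669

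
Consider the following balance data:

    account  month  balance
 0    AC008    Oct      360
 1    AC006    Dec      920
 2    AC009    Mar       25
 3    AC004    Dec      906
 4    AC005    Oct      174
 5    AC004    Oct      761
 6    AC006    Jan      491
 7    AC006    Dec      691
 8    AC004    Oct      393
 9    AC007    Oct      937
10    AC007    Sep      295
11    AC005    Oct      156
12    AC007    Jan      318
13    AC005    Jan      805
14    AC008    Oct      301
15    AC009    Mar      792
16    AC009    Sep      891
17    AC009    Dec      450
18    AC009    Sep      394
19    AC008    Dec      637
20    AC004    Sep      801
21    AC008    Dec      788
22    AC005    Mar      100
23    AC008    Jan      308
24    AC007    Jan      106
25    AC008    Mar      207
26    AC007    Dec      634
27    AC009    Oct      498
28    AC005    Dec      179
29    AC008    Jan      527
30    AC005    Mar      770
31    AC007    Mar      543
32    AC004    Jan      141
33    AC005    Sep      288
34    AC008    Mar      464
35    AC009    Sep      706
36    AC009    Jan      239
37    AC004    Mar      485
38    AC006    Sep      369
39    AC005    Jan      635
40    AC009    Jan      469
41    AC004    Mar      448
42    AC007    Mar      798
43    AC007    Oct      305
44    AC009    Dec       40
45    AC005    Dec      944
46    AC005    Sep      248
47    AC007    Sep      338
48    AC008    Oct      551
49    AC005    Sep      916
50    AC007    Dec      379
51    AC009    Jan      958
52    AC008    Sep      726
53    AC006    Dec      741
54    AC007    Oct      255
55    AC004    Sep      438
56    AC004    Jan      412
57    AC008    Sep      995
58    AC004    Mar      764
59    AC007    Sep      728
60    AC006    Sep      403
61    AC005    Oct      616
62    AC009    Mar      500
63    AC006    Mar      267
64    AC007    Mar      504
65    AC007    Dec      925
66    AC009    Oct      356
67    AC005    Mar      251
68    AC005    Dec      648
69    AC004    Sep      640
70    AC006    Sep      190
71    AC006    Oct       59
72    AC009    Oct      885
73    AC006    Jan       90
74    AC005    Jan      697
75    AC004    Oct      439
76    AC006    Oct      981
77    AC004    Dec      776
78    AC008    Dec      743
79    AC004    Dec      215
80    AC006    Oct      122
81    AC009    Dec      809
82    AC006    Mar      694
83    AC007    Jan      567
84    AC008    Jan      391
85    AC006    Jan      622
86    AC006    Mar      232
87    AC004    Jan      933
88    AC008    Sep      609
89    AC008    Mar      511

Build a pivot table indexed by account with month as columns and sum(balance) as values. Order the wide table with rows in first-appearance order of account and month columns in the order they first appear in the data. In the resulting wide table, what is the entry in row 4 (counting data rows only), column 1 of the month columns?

With rows in first-appearance order of account, row 4 is account=AC004. month columns in first-appearance order: Oct, Dec, Mar, Jan, Sep; column 1 is Oct.
Long rows with account=AC004, month=Oct: 761 + 393 + 439 = 1593.

1593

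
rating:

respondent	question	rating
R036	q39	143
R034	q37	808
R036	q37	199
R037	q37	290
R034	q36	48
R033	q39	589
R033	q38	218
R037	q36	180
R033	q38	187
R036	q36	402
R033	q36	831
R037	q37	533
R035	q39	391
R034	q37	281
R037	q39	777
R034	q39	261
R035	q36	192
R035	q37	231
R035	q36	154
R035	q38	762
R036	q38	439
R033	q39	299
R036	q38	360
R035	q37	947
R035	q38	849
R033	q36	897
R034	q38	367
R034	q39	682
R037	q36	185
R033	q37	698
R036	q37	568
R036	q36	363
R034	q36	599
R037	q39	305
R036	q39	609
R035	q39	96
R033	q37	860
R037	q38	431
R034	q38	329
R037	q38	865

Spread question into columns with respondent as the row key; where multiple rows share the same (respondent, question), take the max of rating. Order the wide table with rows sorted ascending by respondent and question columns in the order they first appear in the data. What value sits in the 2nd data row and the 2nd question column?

With rows sorted ascending by respondent, row 2 is respondent=R034. question columns in first-appearance order: q39, q37, q36, q38; column 2 is q37.
Long rows with respondent=R034, question=q37: max(808, 281) = 808.

808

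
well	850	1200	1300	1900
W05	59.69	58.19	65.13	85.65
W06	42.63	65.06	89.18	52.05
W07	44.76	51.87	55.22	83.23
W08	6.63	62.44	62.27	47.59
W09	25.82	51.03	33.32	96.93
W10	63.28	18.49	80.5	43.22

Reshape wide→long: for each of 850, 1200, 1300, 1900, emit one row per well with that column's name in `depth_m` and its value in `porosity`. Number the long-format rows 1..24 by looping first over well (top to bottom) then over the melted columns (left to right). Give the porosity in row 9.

44.76

24 rows total (6 × 4). Row 9: index ⌊(9-1)/4⌋ = 2 into well → W07; (9-1) mod 4 = 0 into the melted columns → 850.
So row 9 is (W07, 850, 44.76); porosity = 44.76.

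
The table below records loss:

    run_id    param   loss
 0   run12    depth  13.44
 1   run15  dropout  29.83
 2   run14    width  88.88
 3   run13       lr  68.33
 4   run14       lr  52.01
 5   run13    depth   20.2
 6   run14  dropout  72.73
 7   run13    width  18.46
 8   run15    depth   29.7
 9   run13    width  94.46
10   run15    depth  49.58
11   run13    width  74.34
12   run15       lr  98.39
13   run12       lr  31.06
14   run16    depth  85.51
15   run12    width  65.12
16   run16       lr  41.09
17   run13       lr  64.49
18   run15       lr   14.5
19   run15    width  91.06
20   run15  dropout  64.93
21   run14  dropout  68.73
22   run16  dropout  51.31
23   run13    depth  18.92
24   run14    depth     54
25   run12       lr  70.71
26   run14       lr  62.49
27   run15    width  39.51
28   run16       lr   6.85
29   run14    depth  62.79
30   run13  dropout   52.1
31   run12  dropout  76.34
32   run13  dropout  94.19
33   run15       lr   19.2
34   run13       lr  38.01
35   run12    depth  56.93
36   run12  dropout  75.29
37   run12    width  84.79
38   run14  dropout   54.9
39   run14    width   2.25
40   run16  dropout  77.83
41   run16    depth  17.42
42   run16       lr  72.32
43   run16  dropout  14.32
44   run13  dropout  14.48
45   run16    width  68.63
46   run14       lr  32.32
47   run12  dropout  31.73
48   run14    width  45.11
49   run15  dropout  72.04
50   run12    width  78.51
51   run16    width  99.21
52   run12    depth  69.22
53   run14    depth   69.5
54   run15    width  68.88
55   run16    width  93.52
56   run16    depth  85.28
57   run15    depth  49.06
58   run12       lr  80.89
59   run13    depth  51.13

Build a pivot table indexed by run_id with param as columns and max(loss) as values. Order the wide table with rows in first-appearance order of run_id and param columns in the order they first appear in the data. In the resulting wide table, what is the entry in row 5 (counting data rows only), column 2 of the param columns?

With rows in first-appearance order of run_id, row 5 is run_id=run16. param columns in first-appearance order: depth, dropout, width, lr; column 2 is dropout.
Long rows with run_id=run16, param=dropout: max(51.31, 77.83, 14.32) = 77.83.

77.83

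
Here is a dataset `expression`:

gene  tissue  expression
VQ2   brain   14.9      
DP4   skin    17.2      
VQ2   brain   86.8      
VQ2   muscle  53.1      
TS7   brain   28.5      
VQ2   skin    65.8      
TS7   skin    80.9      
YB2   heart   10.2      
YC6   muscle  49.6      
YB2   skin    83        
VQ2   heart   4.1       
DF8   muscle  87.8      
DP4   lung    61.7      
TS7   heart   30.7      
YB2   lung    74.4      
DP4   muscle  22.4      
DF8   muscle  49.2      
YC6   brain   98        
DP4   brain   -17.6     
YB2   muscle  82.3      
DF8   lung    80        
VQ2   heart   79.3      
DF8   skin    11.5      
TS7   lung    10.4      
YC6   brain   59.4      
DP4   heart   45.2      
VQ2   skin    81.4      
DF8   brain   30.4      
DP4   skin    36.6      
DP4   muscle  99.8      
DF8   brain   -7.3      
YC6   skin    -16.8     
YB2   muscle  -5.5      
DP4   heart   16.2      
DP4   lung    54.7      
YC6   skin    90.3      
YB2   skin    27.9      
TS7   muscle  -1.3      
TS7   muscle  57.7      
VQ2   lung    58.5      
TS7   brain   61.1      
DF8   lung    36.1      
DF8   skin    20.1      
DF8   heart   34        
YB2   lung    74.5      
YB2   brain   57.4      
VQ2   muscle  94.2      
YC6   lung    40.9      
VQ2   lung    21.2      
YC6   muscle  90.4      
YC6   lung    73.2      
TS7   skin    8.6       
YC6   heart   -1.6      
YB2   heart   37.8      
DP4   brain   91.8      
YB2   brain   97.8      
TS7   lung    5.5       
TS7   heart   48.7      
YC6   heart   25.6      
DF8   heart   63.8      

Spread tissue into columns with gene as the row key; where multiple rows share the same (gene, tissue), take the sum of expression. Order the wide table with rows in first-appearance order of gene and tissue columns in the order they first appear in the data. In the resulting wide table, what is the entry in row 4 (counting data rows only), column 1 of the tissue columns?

With rows in first-appearance order of gene, row 4 is gene=YB2. tissue columns in first-appearance order: brain, skin, muscle, heart, lung; column 1 is brain.
Long rows with gene=YB2, tissue=brain: 57.4 + 97.8 = 155.2.

155.2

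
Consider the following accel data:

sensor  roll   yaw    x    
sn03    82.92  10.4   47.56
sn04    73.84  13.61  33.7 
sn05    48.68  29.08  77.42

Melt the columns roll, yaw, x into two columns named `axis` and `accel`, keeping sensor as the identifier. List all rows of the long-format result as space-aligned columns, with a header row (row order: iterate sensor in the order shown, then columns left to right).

Each (sensor, column) pair becomes one row: 3 × 3 = 9 rows.
For example, (sn03, roll) → accel=82.92.

sensor  axis  accel
sn03    roll  82.92
sn03    yaw   10.4 
sn03    x     47.56
sn04    roll  73.84
sn04    yaw   13.61
sn04    x     33.7 
sn05    roll  48.68
sn05    yaw   29.08
sn05    x     77.42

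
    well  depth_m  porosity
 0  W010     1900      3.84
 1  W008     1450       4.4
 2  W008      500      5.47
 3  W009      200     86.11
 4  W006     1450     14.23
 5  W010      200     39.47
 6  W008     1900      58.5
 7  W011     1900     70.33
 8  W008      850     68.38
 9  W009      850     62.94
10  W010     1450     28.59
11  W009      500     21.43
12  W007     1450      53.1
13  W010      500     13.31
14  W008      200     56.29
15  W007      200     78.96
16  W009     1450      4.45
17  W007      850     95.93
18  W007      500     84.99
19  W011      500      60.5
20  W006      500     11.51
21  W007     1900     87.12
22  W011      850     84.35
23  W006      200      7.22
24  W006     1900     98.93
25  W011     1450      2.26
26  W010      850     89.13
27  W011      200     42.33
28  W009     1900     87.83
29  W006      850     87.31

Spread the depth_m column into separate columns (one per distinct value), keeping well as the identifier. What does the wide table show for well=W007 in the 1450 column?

Wide layout: rows indexed by well, columns are the 5 distinct depth_m values (1900, 1450, 500, 200, 850).
Cell (well=W007, depth_m=1450) draws from the long row where well=W007 and depth_m=1450, which has porosity=53.1.

53.1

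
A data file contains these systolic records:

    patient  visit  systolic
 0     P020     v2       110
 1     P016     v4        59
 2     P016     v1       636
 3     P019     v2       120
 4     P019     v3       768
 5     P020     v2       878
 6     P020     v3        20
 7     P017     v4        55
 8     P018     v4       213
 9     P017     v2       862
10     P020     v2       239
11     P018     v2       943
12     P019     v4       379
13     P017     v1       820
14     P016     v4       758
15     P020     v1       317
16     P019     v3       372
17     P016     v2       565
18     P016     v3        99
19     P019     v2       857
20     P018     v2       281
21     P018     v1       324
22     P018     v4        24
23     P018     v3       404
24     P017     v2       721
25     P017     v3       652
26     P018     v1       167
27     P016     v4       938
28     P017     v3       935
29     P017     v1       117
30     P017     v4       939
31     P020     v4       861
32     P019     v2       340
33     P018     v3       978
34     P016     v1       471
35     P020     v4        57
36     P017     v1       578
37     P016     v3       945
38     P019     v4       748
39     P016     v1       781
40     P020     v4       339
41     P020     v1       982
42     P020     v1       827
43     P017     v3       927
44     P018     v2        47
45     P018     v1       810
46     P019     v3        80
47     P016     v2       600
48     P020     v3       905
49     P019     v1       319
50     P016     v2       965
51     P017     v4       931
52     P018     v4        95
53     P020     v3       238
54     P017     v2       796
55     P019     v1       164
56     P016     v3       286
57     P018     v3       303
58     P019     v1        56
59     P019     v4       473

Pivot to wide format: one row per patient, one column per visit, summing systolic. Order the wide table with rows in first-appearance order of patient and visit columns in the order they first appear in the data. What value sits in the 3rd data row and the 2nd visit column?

1600

With rows in first-appearance order of patient, row 3 is patient=P019. visit columns in first-appearance order: v2, v4, v1, v3; column 2 is v4.
Long rows with patient=P019, visit=v4: 379 + 748 + 473 = 1600.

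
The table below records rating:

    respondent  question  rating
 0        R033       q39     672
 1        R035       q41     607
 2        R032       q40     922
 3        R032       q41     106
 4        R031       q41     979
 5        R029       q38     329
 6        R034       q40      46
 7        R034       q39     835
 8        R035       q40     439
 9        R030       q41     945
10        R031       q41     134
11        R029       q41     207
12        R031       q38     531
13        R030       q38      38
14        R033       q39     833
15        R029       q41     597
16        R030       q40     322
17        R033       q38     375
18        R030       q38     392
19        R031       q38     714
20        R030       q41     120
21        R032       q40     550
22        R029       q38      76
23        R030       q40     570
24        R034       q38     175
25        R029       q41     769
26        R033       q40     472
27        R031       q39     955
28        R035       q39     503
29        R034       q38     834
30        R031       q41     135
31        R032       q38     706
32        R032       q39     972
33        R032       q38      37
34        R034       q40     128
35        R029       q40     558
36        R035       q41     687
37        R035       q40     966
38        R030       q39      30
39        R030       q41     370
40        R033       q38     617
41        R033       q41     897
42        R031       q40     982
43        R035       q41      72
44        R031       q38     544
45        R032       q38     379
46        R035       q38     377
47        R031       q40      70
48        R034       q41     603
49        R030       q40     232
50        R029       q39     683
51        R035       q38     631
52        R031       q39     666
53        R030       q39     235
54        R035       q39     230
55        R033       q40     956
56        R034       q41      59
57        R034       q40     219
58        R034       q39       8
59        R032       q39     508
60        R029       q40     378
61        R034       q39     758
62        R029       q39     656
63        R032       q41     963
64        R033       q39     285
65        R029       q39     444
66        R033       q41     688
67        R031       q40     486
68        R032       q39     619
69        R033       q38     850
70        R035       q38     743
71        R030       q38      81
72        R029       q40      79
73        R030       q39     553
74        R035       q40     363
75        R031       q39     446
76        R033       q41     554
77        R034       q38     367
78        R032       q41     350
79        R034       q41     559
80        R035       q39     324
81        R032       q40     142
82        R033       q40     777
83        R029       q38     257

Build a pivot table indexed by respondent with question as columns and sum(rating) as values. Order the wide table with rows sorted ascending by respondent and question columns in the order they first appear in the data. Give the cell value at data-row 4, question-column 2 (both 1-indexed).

With rows sorted ascending by respondent, row 4 is respondent=R032. question columns in first-appearance order: q39, q41, q40, q38; column 2 is q41.
Long rows with respondent=R032, question=q41: 106 + 963 + 350 = 1419.

1419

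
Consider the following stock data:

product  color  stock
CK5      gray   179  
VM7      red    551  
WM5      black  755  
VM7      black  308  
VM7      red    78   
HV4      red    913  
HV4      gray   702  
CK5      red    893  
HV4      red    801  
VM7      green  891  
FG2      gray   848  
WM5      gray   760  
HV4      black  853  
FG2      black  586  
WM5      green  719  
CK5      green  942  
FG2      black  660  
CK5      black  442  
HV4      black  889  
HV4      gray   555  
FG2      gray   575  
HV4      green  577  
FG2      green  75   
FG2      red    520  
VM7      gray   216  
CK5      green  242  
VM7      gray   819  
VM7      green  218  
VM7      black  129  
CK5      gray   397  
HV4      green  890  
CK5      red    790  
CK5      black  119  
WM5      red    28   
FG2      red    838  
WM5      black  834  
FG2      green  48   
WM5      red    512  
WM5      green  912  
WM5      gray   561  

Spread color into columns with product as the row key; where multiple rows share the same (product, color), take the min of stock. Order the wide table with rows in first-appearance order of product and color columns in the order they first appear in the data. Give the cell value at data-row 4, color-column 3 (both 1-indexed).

With rows in first-appearance order of product, row 4 is product=HV4. color columns in first-appearance order: gray, red, black, green; column 3 is black.
Long rows with product=HV4, color=black: min(853, 889) = 853.

853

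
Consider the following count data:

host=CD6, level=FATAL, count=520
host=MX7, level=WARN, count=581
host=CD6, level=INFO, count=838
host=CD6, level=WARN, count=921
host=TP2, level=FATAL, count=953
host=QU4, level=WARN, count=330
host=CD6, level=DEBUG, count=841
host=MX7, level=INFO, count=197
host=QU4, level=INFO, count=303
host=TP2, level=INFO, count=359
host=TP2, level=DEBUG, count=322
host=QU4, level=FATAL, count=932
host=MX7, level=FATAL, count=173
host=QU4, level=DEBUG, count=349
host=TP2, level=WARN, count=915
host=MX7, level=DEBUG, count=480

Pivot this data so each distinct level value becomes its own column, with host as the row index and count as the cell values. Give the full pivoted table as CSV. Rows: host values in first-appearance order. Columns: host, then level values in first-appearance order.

Columns: host plus the 4 distinct level values (FATAL, WARN, INFO, DEBUG).
For example, row CD6 column FATAL takes count=520 from the long row (CD6, FATAL).

host,FATAL,WARN,INFO,DEBUG
CD6,520,921,838,841
MX7,173,581,197,480
TP2,953,915,359,322
QU4,932,330,303,349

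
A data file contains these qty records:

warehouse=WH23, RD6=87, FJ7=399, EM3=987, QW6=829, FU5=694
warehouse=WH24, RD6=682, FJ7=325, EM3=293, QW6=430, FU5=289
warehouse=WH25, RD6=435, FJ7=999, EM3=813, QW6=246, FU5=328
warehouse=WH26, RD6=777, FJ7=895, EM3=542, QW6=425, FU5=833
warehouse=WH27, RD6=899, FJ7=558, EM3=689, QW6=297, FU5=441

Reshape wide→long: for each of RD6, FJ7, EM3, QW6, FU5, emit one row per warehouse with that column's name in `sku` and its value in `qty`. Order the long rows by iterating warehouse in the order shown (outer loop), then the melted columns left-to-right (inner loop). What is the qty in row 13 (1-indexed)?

813

25 rows total (5 × 5). Row 13: index ⌊(13-1)/5⌋ = 2 into warehouse → WH25; (13-1) mod 5 = 2 into the melted columns → EM3.
So row 13 is (WH25, EM3, 813); qty = 813.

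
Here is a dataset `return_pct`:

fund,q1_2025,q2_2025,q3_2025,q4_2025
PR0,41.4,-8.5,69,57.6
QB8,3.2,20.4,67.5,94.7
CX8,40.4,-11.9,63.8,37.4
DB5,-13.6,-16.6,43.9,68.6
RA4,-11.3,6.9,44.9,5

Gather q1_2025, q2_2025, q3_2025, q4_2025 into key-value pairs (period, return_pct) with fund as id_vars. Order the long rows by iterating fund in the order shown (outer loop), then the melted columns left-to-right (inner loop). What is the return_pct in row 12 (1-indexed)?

20 rows total (5 × 4). Row 12: index ⌊(12-1)/4⌋ = 2 into fund → CX8; (12-1) mod 4 = 3 into the melted columns → q4_2025.
So row 12 is (CX8, q4_2025, 37.4); return_pct = 37.4.

37.4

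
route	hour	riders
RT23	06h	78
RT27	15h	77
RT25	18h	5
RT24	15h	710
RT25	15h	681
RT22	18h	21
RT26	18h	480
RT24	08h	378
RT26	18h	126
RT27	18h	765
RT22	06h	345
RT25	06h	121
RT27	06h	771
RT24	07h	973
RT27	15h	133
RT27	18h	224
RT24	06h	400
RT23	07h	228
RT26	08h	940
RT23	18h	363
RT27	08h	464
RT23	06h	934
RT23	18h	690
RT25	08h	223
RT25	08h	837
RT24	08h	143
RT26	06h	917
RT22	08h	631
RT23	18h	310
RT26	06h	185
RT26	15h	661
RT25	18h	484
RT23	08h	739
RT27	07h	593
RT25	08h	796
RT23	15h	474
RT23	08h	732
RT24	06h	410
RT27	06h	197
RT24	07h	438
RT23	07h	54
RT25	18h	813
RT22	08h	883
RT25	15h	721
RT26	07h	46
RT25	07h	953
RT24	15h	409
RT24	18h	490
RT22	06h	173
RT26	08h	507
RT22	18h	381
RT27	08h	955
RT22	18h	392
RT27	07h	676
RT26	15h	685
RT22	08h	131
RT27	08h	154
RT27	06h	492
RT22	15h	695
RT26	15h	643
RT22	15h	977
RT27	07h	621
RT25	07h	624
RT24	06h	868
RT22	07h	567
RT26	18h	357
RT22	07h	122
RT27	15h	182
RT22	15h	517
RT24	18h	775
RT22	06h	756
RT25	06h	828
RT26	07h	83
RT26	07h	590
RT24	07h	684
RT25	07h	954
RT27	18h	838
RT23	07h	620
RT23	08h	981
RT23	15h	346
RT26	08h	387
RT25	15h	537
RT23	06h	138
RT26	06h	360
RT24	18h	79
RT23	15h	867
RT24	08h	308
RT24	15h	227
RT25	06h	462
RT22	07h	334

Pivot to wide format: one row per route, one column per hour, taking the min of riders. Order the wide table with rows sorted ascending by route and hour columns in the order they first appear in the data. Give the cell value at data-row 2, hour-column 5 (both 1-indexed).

With rows sorted ascending by route, row 2 is route=RT23. hour columns in first-appearance order: 06h, 15h, 18h, 08h, 07h; column 5 is 07h.
Long rows with route=RT23, hour=07h: min(228, 54, 620) = 54.

54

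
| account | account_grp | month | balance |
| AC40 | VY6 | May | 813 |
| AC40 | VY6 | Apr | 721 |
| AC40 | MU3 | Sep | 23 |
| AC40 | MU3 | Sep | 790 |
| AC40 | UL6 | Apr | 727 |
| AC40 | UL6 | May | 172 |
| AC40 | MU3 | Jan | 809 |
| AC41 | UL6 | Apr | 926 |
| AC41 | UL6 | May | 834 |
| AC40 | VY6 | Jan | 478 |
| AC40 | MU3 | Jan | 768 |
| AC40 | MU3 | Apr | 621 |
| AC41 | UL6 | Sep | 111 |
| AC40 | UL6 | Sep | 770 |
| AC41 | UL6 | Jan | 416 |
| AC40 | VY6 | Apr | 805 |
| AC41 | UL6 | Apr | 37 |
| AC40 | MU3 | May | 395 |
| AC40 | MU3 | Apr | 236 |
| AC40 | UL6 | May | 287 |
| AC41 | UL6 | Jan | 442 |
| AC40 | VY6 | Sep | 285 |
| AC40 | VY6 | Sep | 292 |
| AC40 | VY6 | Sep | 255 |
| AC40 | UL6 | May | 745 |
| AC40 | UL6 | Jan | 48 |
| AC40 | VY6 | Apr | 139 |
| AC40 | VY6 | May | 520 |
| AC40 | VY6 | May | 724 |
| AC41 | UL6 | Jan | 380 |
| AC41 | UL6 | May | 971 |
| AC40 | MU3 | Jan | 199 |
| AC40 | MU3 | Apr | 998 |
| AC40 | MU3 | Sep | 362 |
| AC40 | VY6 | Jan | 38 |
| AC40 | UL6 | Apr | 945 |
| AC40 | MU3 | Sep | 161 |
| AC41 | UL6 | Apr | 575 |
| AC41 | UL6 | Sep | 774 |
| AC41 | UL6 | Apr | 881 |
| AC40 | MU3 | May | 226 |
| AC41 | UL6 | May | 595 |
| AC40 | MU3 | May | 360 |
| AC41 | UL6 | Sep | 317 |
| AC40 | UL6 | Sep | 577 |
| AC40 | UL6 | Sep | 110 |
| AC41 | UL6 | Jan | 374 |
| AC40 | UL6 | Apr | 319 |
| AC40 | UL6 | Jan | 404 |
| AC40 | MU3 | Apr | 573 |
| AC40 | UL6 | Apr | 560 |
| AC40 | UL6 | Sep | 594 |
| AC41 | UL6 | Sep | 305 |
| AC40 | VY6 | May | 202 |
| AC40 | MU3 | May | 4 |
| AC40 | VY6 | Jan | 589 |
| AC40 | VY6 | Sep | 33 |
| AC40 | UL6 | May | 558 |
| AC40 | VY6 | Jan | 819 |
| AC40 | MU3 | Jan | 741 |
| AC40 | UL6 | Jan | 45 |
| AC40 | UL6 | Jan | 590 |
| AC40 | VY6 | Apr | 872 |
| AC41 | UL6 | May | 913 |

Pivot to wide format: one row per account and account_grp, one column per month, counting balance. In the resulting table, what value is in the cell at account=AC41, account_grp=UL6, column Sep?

4

Rows with account=AC41, account_grp=UL6 and month=Sep: balance values are 111, 774, 317, 305.
4 rows match — count = 4.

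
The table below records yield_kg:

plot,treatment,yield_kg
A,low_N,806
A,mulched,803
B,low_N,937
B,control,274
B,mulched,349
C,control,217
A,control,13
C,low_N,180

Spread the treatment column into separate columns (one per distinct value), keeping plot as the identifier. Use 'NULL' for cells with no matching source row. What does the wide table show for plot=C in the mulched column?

No long-format row has plot=C and treatment=mulched, so the cell is NULL.

NULL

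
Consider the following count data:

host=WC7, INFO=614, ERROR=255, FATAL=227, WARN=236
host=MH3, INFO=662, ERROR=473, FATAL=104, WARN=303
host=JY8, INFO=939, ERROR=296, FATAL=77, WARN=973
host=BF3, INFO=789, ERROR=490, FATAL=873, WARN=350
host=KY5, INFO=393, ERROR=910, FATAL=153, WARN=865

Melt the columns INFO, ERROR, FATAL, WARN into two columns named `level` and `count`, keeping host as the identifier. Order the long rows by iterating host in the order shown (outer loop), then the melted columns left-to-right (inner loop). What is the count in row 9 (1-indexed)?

939

20 rows total (5 × 4). Row 9: index ⌊(9-1)/4⌋ = 2 into host → JY8; (9-1) mod 4 = 0 into the melted columns → INFO.
So row 9 is (JY8, INFO, 939); count = 939.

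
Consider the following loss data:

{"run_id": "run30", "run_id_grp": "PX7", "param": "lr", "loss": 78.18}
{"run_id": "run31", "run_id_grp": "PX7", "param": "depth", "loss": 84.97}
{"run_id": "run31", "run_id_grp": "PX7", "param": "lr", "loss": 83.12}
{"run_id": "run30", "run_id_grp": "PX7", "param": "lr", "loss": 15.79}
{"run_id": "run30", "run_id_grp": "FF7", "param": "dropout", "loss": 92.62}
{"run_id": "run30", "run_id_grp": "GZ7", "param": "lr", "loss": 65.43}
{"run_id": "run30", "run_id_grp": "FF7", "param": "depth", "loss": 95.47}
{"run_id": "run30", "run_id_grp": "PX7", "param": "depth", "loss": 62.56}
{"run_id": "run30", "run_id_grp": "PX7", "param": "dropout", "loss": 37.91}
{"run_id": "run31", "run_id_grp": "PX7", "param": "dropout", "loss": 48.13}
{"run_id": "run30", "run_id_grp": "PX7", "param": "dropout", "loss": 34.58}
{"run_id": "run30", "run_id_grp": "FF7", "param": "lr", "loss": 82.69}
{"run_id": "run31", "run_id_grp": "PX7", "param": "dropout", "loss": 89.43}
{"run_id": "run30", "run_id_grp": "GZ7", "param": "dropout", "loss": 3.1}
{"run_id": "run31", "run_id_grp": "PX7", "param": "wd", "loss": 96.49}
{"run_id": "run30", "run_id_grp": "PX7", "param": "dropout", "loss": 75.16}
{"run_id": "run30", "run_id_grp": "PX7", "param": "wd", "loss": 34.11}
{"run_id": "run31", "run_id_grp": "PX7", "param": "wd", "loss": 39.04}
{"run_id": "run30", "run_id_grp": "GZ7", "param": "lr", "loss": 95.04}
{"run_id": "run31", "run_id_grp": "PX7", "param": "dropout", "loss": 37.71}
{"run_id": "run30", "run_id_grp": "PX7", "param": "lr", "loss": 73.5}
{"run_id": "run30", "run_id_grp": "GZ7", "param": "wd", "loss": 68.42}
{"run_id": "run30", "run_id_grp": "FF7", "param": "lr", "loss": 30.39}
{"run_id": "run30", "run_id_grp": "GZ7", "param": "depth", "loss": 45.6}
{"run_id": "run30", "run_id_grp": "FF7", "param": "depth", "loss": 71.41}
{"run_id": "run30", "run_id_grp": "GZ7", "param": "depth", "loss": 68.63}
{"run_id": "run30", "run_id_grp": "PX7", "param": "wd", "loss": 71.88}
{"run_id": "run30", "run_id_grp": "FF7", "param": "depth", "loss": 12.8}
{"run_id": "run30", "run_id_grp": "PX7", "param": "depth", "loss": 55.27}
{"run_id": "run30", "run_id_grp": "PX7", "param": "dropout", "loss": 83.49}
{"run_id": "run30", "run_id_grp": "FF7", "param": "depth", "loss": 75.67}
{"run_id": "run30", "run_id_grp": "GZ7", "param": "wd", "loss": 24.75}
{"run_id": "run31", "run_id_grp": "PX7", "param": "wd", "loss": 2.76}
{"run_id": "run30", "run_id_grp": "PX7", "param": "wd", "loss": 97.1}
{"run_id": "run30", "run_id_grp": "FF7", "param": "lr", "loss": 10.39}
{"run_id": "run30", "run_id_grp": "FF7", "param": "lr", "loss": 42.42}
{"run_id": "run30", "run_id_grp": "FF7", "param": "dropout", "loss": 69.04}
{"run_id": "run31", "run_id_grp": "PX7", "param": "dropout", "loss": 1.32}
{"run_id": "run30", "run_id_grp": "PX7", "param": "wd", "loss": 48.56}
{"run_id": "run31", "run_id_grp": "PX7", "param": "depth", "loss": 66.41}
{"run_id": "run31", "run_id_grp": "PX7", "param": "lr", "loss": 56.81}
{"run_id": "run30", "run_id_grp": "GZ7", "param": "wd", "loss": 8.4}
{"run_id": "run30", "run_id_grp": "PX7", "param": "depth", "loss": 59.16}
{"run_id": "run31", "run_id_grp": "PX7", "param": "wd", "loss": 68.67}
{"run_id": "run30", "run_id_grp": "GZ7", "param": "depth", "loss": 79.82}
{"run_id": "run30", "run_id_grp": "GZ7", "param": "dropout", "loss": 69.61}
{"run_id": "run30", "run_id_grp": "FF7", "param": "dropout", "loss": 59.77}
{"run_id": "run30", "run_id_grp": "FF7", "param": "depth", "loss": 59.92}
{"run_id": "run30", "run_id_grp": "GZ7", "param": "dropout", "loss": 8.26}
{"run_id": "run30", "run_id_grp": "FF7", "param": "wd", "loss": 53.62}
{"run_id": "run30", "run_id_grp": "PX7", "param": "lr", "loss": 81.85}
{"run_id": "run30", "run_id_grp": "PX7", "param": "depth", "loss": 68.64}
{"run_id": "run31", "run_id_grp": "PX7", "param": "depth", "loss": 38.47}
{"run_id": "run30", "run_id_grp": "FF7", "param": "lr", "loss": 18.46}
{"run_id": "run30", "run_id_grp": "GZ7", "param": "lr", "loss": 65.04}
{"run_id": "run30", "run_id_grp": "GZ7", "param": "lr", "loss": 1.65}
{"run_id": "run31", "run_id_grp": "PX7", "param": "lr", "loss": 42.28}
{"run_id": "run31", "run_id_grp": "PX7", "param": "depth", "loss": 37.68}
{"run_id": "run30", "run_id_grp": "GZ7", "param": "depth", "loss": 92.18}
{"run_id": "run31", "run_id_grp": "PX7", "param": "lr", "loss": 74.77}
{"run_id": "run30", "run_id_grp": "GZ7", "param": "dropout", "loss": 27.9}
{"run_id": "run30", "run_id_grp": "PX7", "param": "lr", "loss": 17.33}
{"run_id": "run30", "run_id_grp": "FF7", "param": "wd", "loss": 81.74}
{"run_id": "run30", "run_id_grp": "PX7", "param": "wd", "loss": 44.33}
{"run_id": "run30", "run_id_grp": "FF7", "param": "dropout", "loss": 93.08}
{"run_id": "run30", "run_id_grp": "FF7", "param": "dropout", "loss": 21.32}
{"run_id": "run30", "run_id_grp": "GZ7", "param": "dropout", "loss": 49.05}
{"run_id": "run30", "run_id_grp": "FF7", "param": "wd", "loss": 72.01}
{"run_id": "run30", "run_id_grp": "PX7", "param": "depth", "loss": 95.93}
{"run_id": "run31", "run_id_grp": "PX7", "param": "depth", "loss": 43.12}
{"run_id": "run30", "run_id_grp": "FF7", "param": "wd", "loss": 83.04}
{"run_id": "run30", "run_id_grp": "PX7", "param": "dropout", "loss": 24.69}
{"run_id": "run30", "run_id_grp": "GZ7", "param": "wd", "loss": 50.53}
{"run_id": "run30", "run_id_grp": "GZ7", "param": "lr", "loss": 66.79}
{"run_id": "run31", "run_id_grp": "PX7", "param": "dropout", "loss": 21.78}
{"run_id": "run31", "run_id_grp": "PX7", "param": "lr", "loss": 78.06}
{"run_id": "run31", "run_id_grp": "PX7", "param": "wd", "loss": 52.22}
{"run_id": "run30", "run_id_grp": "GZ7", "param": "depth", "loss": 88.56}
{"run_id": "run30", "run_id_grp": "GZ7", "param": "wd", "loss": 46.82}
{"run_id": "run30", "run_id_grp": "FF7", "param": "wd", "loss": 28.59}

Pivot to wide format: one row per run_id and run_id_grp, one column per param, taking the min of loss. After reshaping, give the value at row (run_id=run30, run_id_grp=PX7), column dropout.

Rows with run_id=run30, run_id_grp=PX7 and param=dropout: loss values are 37.91, 34.58, 75.16, 83.49, 24.69.
min(37.91, 34.58, 75.16, 83.49, 24.69) = 24.69.

24.69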